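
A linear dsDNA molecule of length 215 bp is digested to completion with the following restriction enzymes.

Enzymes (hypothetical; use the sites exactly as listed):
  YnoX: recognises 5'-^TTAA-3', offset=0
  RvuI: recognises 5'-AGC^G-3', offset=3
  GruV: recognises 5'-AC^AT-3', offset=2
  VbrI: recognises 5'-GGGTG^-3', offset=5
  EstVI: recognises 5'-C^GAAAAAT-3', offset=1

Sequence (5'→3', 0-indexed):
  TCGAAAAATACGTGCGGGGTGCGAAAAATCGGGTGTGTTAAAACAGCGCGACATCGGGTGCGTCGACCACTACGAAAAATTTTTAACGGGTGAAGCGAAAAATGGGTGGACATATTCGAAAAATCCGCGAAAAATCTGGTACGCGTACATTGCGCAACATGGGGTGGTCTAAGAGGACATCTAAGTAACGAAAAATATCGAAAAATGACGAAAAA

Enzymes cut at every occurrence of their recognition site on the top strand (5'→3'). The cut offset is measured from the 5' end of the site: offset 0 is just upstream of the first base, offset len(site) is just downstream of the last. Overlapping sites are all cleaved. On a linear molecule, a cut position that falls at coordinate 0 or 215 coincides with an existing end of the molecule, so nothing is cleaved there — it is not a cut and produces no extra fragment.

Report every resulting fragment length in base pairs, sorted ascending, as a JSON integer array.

[1,2,2,3,4,5,6,8,8,9,10,10,10,10,11,11,12,12,13,13,16,19,20]

Per-enzyme occurrences:
  YnoX TTAA/0: at [37, 82] ⇒ [37, 82]
  RvuI AGCG/3: at [44, 93] ⇒ [47, 96]
  GruV ACAT/2: at [50, 109, 146, 156, 176] ⇒ [52, 111, 148, 158, 178]
  VbrI GGGTG/5: at [16, 30, 55, 87, 103, 161] ⇒ [21, 35, 60, 92, 108, 166]
  EstVI CGAAAAAT/1: at [1, 21, 72, 95, 116, 127, 188, 198] ⇒ [2, 22, 73, 96, 117, 128, 189, 199]

Pooled cuts: [2, 21, 22, 35, 37, 47, 52, 60, 73, 82, 92, 96, 108, 111, 117, 128, 148, 158, 166, 178, 189, 199]

Fragment lengths:
  [0,2): 2 bp
  [2,21): 19 bp
  [21,22): 1 bp
  [22,35): 13 bp
  [35,37): 2 bp
  [37,47): 10 bp
  [47,52): 5 bp
  [52,60): 8 bp
  [60,73): 13 bp
  [73,82): 9 bp
  [82,92): 10 bp
  [92,96): 4 bp
  [96,108): 12 bp
  [108,111): 3 bp
  [111,117): 6 bp
  [117,128): 11 bp
  [128,148): 20 bp
  [148,158): 10 bp
  [158,166): 8 bp
  [166,178): 12 bp
  [178,189): 11 bp
  [189,199): 10 bp
  [199,215): 16 bp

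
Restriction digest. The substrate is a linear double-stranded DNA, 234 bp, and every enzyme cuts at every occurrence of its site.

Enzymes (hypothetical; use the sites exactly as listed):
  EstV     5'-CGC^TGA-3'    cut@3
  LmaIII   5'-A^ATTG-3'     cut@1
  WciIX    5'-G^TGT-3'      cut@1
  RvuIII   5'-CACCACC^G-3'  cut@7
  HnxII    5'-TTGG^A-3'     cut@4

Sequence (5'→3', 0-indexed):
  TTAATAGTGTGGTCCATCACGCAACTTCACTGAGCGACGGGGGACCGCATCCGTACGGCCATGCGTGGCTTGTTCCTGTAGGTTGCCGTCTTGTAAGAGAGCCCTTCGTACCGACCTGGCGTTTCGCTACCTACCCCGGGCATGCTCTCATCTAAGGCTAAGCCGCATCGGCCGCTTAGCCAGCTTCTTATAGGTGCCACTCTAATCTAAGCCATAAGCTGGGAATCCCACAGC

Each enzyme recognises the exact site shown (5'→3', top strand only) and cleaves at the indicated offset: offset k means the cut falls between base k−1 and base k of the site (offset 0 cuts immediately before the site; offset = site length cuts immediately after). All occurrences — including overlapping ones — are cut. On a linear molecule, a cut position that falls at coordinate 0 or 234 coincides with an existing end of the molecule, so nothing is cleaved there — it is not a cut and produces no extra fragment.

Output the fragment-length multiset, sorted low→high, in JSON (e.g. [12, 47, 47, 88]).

[7,227]

Per-enzyme occurrences:
  EstV (CGCTGA, off=3): no sites
  LmaIII (AATTG, off=1): no sites
  WciIX (GTGT, off=1): starts [6] → cuts [7]
  RvuIII (CACCACCG, off=7): no sites
  HnxII (TTGGA, off=4): no sites

Pooled cuts: [7]

Fragments:
  [0,7): 7 bp
  [7,234): 227 bp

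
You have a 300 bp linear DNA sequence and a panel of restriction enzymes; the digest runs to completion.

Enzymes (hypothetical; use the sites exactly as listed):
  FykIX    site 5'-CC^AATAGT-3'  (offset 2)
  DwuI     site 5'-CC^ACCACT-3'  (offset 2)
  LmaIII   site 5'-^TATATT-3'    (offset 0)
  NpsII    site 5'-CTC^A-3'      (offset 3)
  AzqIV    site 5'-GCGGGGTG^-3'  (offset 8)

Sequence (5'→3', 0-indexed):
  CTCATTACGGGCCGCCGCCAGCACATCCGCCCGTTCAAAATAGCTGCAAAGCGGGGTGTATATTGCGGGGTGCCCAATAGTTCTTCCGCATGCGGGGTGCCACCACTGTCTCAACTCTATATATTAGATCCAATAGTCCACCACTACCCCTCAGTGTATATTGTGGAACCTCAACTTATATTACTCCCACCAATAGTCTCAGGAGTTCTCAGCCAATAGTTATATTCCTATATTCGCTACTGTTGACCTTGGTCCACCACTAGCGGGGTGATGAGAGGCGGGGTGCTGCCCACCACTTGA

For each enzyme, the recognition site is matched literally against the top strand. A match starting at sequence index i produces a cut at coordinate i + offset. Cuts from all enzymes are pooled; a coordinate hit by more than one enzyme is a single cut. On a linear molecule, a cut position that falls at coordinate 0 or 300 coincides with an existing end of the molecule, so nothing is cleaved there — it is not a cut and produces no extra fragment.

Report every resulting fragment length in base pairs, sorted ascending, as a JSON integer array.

[2,3,3,4,4,4,6,6,7,8,8,9,9,10,11,12,13,14,15,15,15,16,24,27,55]

Per-enzyme occurrences:
  FykIX CCAATAGT/2: at [73, 129, 189, 212] ⇒ [75, 131, 191, 214]
  DwuI CCACCACT/2: at [99, 137, 253, 289] ⇒ [101, 139, 255, 291]
  LmaIII TATATT/0: at [58, 119, 156, 176, 220, 228] ⇒ [58, 119, 156, 176, 220, 228]
  NpsII CTCA/3: at [0, 109, 149, 169, 197, 207] ⇒ [3, 112, 152, 172, 200, 210]
  AzqIV GCGGGGTG/8: at [50, 64, 91, 262, 277] ⇒ [58, 72, 99, 270, 285]

All cut coordinates (distinct, sorted): [3, 58, 72, 75, 99, 101, 112, 119, 131, 139, 152, 156, 172, 176, 191, 200, 210, 214, 220, 228, 255, 270, 285, 291]

Fragments:
  [0,3): 3 bp
  [3,58): 55 bp
  [58,72): 14 bp
  [72,75): 3 bp
  [75,99): 24 bp
  [99,101): 2 bp
  [101,112): 11 bp
  [112,119): 7 bp
  [119,131): 12 bp
  [131,139): 8 bp
  [139,152): 13 bp
  [152,156): 4 bp
  [156,172): 16 bp
  [172,176): 4 bp
  [176,191): 15 bp
  [191,200): 9 bp
  [200,210): 10 bp
  [210,214): 4 bp
  [214,220): 6 bp
  [220,228): 8 bp
  [228,255): 27 bp
  [255,270): 15 bp
  [270,285): 15 bp
  [285,291): 6 bp
  [291,300): 9 bp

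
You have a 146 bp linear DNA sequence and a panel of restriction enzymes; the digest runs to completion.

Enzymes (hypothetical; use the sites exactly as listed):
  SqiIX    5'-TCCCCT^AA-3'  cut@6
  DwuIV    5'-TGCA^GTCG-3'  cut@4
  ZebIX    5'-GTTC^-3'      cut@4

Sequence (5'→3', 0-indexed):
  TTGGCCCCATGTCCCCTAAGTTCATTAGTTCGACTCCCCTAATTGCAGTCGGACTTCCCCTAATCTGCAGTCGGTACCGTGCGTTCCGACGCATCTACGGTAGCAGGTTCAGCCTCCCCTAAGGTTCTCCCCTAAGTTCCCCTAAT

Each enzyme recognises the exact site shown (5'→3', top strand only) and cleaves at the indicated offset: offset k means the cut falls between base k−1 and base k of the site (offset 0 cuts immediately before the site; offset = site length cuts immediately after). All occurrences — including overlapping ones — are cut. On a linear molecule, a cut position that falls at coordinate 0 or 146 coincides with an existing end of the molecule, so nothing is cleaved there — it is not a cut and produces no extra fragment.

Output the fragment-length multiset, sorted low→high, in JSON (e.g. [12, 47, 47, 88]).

[3,4,6,6,6,7,7,8,8,9,10,14,17,17,24]

Per-enzyme occurrences:
  SqiIX TCCCCTAA/6: at [11, 34, 55, 114, 127, 137] ⇒ [17, 40, 61, 120, 133, 143]
  DwuIV TGCAGTCG/4: at [43, 65] ⇒ [47, 69]
  ZebIX GTTC/4: at [19, 27, 82, 106, 123, 135] ⇒ [23, 31, 86, 110, 127, 139]

Pooled cuts: [17, 23, 31, 40, 47, 61, 69, 86, 110, 120, 127, 133, 139, 143]

Fragments:
  [0,17): 17 bp
  [17,23): 6 bp
  [23,31): 8 bp
  [31,40): 9 bp
  [40,47): 7 bp
  [47,61): 14 bp
  [61,69): 8 bp
  [69,86): 17 bp
  [86,110): 24 bp
  [110,120): 10 bp
  [120,127): 7 bp
  [127,133): 6 bp
  [133,139): 6 bp
  [139,143): 4 bp
  [143,146): 3 bp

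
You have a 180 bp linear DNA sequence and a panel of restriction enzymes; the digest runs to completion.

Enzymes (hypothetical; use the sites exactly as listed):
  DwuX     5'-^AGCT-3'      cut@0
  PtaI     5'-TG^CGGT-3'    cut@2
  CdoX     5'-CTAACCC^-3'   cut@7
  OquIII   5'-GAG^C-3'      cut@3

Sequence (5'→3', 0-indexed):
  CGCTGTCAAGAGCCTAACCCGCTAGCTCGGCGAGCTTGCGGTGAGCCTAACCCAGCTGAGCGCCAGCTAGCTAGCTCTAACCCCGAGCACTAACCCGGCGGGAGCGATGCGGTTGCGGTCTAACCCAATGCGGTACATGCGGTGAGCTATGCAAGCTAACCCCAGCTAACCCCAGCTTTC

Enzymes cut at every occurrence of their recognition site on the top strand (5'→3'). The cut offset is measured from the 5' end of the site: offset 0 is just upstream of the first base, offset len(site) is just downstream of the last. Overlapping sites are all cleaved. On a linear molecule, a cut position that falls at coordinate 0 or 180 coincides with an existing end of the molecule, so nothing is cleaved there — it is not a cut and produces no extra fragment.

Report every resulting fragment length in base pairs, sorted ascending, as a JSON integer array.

Site scan:
  DwuX AGCT/0: at [23, 32, 53, 64, 68, 72, 144, 153, 163, 173] ⇒ [23, 32, 53, 64, 68, 72, 144, 153, 163, 173]
  PtaI TGCGGT/2: at [36, 107, 113, 128, 137] ⇒ [38, 109, 115, 130, 139]
  CdoX CTAACCC/7: at [13, 46, 76, 89, 119, 155, 165] ⇒ [20, 53, 83, 96, 126, 162, 172]
  OquIII GAGC/3: at [9, 31, 42, 57, 84, 101, 143] ⇒ [12, 34, 45, 60, 87, 104, 146]

All cut coordinates (distinct, sorted): [12, 20, 23, 32, 34, 38, 45, 53, 60, 64, 68, 72, 83, 87, 96, 104, 109, 115, 126, 130, 139, 144, 146, 153, 162, 163, 172, 173]

Fragments:
  [0,12): 12 bp
  [12,20): 8 bp
  [20,23): 3 bp
  [23,32): 9 bp
  [32,34): 2 bp
  [34,38): 4 bp
  [38,45): 7 bp
  [45,53): 8 bp
  [53,60): 7 bp
  [60,64): 4 bp
  [64,68): 4 bp
  [68,72): 4 bp
  [72,83): 11 bp
  [83,87): 4 bp
  [87,96): 9 bp
  [96,104): 8 bp
  [104,109): 5 bp
  [109,115): 6 bp
  [115,126): 11 bp
  [126,130): 4 bp
  [130,139): 9 bp
  [139,144): 5 bp
  [144,146): 2 bp
  [146,153): 7 bp
  [153,162): 9 bp
  [162,163): 1 bp
  [163,172): 9 bp
  [172,173): 1 bp
  [173,180): 7 bp

[1,1,2,2,3,4,4,4,4,4,4,5,5,6,7,7,7,7,8,8,8,9,9,9,9,9,11,11,12]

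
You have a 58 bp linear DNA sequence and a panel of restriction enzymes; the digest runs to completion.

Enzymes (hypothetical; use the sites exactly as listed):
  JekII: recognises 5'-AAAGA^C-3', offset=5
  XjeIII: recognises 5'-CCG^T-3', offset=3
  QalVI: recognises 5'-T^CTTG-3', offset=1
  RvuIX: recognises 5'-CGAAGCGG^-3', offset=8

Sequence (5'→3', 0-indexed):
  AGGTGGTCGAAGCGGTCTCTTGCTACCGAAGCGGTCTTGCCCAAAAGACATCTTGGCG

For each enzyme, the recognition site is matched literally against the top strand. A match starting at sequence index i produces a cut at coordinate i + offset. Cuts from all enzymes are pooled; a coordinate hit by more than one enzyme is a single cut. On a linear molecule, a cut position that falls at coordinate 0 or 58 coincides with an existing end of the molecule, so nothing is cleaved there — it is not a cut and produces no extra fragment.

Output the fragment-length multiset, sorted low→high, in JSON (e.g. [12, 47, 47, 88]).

[1,3,3,7,13,15,16]

Site scan:
  JekII AAAGAC/5: at [43] ⇒ [48]
  XjeIII (CCGT, off=3): no sites
  QalVI TCTTG/1: at [17, 34, 50] ⇒ [18, 35, 51]
  RvuIX CGAAGCGG/8: at [7, 26] ⇒ [15, 34]

All cut coordinates (distinct, sorted): [15, 18, 34, 35, 48, 51]

Fragments:
  [0,15): 15 bp
  [15,18): 3 bp
  [18,34): 16 bp
  [34,35): 1 bp
  [35,48): 13 bp
  [48,51): 3 bp
  [51,58): 7 bp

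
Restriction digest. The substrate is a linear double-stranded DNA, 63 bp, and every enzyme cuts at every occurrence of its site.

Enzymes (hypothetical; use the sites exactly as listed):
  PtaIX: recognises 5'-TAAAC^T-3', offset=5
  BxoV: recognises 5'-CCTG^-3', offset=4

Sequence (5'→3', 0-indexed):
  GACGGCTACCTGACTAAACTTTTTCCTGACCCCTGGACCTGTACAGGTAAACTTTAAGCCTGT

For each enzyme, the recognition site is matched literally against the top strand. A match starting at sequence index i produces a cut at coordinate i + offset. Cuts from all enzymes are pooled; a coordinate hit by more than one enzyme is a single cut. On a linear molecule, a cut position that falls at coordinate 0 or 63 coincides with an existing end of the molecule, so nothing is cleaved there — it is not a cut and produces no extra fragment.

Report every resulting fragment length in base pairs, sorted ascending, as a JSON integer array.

Per-enzyme occurrences:
  PtaIX (TAAACT, off=5): starts [14, 47] → cuts [19, 52]
  BxoV (CCTG, off=4): starts [8, 24, 31, 37, 58] → cuts [12, 28, 35, 41, 62]

All cut coordinates (distinct, sorted): [12, 19, 28, 35, 41, 52, 62]

Fragments:
  [0,12): 12 bp
  [12,19): 7 bp
  [19,28): 9 bp
  [28,35): 7 bp
  [35,41): 6 bp
  [41,52): 11 bp
  [52,62): 10 bp
  [62,63): 1 bp

[1,6,7,7,9,10,11,12]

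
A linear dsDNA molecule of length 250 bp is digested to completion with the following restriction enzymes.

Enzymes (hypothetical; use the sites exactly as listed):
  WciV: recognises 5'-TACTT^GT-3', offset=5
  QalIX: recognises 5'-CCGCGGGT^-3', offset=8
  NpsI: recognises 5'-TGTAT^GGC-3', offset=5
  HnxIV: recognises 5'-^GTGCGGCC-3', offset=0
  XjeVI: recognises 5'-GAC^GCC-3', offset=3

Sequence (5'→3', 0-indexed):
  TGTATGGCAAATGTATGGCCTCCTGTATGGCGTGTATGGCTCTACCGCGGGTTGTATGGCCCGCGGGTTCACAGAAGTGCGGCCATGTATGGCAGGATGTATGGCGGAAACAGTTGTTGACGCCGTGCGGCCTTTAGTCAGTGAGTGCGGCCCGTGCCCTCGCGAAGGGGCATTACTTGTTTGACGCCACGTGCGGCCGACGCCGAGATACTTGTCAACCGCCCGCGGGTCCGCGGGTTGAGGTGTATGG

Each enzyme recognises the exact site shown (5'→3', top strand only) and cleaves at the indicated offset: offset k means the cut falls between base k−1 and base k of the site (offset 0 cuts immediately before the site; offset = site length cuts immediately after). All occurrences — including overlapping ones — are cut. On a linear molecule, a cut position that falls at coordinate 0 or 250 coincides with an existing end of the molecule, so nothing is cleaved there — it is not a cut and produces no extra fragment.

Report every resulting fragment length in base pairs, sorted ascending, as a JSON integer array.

[3,5,5,5,7,8,8,9,11,11,11,12,12,12,12,14,15,17,19,20,34]

Scan for sites:
  WciV TACTTGT/5: at [173, 208] ⇒ [178, 213]
  QalIX CCGCGGGT/8: at [44, 60, 222, 230] ⇒ [52, 68, 230, 238]
  NpsI TGTATGGC/5: at [0, 11, 23, 32, 52, 85, 97] ⇒ [5, 16, 28, 37, 57, 90, 102]
  HnxIV GTGCGGCC/0: at [76, 124, 144, 190] ⇒ [76, 124, 144, 190]
  XjeVI GACGCC/3: at [118, 182, 198] ⇒ [121, 185, 201]

Pooled cuts: [5, 16, 28, 37, 52, 57, 68, 76, 90, 102, 121, 124, 144, 178, 185, 190, 201, 213, 230, 238]

Fragment lengths:
  [0,5): 5 bp
  [5,16): 11 bp
  [16,28): 12 bp
  [28,37): 9 bp
  [37,52): 15 bp
  [52,57): 5 bp
  [57,68): 11 bp
  [68,76): 8 bp
  [76,90): 14 bp
  [90,102): 12 bp
  [102,121): 19 bp
  [121,124): 3 bp
  [124,144): 20 bp
  [144,178): 34 bp
  [178,185): 7 bp
  [185,190): 5 bp
  [190,201): 11 bp
  [201,213): 12 bp
  [213,230): 17 bp
  [230,238): 8 bp
  [238,250): 12 bp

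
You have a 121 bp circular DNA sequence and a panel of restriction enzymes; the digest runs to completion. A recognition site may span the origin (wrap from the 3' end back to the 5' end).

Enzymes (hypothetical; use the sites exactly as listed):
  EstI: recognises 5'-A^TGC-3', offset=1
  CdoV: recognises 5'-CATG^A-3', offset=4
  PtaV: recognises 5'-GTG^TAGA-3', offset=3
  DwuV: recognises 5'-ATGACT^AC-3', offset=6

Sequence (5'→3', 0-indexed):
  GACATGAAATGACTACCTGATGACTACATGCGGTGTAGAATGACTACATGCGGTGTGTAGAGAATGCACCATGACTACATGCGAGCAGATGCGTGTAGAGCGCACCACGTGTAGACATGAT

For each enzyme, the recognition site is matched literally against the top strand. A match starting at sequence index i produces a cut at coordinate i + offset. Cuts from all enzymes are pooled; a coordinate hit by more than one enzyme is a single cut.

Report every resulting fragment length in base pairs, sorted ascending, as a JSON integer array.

[3,3,3,3,6,7,7,8,8,8,9,9,10,10,11,16]

Scan for sites:
  EstI (ATGC, off=1): starts [27, 47, 63, 78, 88] → cuts [28, 48, 64, 79, 89]
  CdoV (CATGA, off=4): starts [2, 69, 115] → cuts [6, 73, 119]
  PtaV (GTGTAGA, off=3): starts [32, 54, 92, 108] → cuts [35, 57, 95, 111]
  DwuV (ATGACTAC, off=6): starts [8, 19, 39, 70] → cuts [14, 25, 45, 76]

All cut coordinates (distinct, sorted): [6, 14, 25, 28, 35, 45, 48, 57, 64, 73, 76, 79, 89, 95, 111, 119]

Fragments:
  6→14: 8 bp
  14→25: 11 bp
  25→28: 3 bp
  28→35: 7 bp
  35→45: 10 bp
  45→48: 3 bp
  48→57: 9 bp
  57→64: 7 bp
  64→73: 9 bp
  73→76: 3 bp
  76→79: 3 bp
  79→89: 10 bp
  89→95: 6 bp
  95→111: 16 bp
  111→119: 8 bp
  119→6 (wrap): 121-119+6 = 8 bp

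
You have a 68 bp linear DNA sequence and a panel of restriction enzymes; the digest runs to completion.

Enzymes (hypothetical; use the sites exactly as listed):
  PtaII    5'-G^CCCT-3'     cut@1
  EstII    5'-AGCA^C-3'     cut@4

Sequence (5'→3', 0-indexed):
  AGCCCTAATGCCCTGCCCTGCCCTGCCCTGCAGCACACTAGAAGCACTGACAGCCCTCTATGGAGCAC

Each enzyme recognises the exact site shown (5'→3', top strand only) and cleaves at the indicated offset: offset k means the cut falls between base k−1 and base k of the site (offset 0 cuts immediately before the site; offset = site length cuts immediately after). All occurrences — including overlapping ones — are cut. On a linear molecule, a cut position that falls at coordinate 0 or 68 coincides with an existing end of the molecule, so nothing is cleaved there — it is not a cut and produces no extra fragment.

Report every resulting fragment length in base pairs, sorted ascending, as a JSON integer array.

Per-enzyme occurrences:
  PtaII (GCCCT, off=1): starts [1, 9, 14, 19, 24, 52] → cuts [2, 10, 15, 20, 25, 53]
  EstII (AGCAC, off=4): starts [31, 42, 63] → cuts [35, 46, 67]

All cut coordinates (distinct, sorted): [2, 10, 15, 20, 25, 35, 46, 53, 67]

Fragments:
  [0,2): 2 bp
  [2,10): 8 bp
  [10,15): 5 bp
  [15,20): 5 bp
  [20,25): 5 bp
  [25,35): 10 bp
  [35,46): 11 bp
  [46,53): 7 bp
  [53,67): 14 bp
  [67,68): 1 bp

[1,2,5,5,5,7,8,10,11,14]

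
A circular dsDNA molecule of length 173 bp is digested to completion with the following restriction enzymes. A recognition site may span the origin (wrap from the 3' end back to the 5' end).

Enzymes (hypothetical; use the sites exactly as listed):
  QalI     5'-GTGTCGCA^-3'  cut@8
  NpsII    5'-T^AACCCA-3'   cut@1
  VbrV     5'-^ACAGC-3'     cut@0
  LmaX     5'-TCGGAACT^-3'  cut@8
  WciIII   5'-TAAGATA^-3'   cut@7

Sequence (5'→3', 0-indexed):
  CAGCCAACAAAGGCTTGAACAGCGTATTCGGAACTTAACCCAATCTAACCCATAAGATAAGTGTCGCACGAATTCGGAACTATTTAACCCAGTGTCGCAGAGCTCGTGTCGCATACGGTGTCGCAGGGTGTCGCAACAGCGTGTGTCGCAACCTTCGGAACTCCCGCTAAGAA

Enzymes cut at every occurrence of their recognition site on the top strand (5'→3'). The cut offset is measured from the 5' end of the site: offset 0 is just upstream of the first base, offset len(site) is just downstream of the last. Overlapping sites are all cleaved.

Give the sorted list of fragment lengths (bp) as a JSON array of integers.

[1,4,9,10,10,10,12,12,13,13,14,14,15,17,19]

Per-enzyme occurrences:
  QalI GTGTCGCA/8: at [60, 91, 105, 117, 127, 142] ⇒ [68, 99, 113, 125, 135, 150]
  NpsII TAACCCA/1: at [35, 45, 84] ⇒ [36, 46, 85]
  VbrV ACAGC/0: at [18, 135, 172] ⇒ [18, 135, 172]
  LmaX TCGGAACT/8: at [27, 73, 154] ⇒ [35, 81, 162]
  WciIII TAAGATA/7: at [52] ⇒ [59]

Pooled cuts: [18, 35, 36, 46, 59, 68, 81, 85, 99, 113, 125, 135, 150, 162, 172]

Fragment lengths:
  18→35: 17 bp
  35→36: 1 bp
  36→46: 10 bp
  46→59: 13 bp
  59→68: 9 bp
  68→81: 13 bp
  81→85: 4 bp
  85→99: 14 bp
  99→113: 14 bp
  113→125: 12 bp
  125→135: 10 bp
  135→150: 15 bp
  150→162: 12 bp
  162→172: 10 bp
  172→18 (wrap): 173-172+18 = 19 bp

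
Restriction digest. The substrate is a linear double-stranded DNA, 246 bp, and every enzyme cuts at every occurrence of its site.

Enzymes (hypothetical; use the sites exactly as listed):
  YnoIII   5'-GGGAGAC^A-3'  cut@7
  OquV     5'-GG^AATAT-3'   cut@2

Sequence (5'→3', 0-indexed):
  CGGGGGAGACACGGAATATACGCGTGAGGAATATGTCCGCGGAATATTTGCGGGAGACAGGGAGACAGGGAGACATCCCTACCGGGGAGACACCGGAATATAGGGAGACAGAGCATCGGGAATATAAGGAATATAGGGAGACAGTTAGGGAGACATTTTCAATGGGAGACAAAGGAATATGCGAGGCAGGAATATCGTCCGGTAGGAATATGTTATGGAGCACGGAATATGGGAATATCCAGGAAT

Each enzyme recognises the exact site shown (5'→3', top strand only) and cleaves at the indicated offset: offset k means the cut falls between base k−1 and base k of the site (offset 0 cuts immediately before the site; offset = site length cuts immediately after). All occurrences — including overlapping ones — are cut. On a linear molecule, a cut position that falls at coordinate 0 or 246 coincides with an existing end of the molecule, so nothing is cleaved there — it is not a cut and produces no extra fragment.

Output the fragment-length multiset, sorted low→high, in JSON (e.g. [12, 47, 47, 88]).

Scan for sites:
  YnoIII (GGGAGACA, off=7): starts [3, 51, 59, 67, 84, 102, 135, 147, 163] → cuts [10, 58, 66, 74, 91, 109, 142, 154, 170]
  OquV (GGAATAT, off=2): starts [12, 27, 40, 94, 118, 127, 173, 188, 204, 223, 231] → cuts [14, 29, 42, 96, 120, 129, 175, 190, 206, 225, 233]

All cut coordinates (distinct, sorted): [10, 14, 29, 42, 58, 66, 74, 91, 96, 109, 120, 129, 142, 154, 170, 175, 190, 206, 225, 233]

Fragments:
  [0,10): 10 bp
  [10,14): 4 bp
  [14,29): 15 bp
  [29,42): 13 bp
  [42,58): 16 bp
  [58,66): 8 bp
  [66,74): 8 bp
  [74,91): 17 bp
  [91,96): 5 bp
  [96,109): 13 bp
  [109,120): 11 bp
  [120,129): 9 bp
  [129,142): 13 bp
  [142,154): 12 bp
  [154,170): 16 bp
  [170,175): 5 bp
  [175,190): 15 bp
  [190,206): 16 bp
  [206,225): 19 bp
  [225,233): 8 bp
  [233,246): 13 bp

[4,5,5,8,8,8,9,10,11,12,13,13,13,13,15,15,16,16,16,17,19]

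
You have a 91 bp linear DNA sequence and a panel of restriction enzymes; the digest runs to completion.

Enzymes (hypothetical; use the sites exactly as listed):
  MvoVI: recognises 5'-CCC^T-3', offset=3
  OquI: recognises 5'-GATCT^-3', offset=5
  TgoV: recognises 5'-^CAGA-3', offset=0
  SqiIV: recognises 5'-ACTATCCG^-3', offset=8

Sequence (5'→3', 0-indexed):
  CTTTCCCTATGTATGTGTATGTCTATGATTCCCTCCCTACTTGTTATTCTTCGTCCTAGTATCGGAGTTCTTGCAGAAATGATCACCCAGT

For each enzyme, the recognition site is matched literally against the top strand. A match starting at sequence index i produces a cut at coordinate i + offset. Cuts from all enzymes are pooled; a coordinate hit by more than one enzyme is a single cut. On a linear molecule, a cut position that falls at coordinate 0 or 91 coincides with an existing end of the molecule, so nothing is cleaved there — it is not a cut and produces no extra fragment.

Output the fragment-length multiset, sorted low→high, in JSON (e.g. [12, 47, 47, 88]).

[4,7,18,26,36]

Scan for sites:
  MvoVI (CCCT, off=3): starts [4, 30, 34] → cuts [7, 33, 37]
  OquI (GATCT, off=5): no sites
  TgoV (CAGA, off=0): starts [73] → cuts [73]
  SqiIV (ACTATCCG, off=8): no sites

Pooled cuts: [7, 33, 37, 73]

Fragments:
  [0,7): 7 bp
  [7,33): 26 bp
  [33,37): 4 bp
  [37,73): 36 bp
  [73,91): 18 bp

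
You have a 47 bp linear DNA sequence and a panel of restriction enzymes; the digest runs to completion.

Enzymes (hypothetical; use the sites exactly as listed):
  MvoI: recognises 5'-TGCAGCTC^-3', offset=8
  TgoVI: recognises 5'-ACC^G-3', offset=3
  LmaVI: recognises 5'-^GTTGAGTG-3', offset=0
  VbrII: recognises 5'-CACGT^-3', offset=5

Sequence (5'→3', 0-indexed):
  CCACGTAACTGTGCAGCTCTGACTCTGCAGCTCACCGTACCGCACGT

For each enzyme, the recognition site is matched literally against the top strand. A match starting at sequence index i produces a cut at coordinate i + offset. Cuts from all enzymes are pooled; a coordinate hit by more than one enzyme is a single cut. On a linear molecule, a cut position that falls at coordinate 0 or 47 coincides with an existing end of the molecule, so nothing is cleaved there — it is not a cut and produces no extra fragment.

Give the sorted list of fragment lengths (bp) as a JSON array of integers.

[3,5,6,6,13,14]

Site scan:
  MvoI TGCAGCTC/8: at [11, 25] ⇒ [19, 33]
  TgoVI ACCG/3: at [33, 38] ⇒ [36, 41]
  LmaVI (GTTGAGTG, off=0): no sites
  VbrII CACGT/5: at [1, 42] ⇒ [6] (position 47 is a terminus of the linear molecule — no cut)

Pooled cuts: [6, 19, 33, 36, 41]

Fragment lengths:
  [0,6): 6 bp
  [6,19): 13 bp
  [19,33): 14 bp
  [33,36): 3 bp
  [36,41): 5 bp
  [41,47): 6 bp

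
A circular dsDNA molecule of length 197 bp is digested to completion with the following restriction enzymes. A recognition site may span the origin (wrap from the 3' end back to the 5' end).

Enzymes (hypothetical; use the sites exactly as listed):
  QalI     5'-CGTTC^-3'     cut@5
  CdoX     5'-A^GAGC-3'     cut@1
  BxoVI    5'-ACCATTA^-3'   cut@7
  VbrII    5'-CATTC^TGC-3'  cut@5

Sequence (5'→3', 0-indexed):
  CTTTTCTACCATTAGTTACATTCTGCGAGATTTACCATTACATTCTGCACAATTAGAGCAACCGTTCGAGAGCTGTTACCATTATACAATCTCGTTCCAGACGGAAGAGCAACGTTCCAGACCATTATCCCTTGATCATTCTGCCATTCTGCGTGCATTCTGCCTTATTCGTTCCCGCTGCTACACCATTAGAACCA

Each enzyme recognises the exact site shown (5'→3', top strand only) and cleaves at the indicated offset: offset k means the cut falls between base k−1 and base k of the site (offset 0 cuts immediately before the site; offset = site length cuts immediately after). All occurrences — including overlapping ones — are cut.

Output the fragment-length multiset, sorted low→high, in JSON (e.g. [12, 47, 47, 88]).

Scan for sites:
  QalI CGTTC/5: at [62, 92, 112, 169] ⇒ [67, 97, 117, 174]
  CdoX AGAGC/1: at [54, 68, 105] ⇒ [55, 69, 106]
  BxoVI ACCATTA/7: at [7, 33, 77, 120, 184] ⇒ [14, 40, 84, 127, 191]
  VbrII CATTCTGC/5: at [18, 40, 136, 144, 155] ⇒ [23, 45, 141, 149, 160]

All cut coordinates (distinct, sorted): [14, 23, 40, 45, 55, 67, 69, 84, 97, 106, 117, 127, 141, 149, 160, 174, 191]

Fragment lengths:
  14→23: 9 bp
  23→40: 17 bp
  40→45: 5 bp
  45→55: 10 bp
  55→67: 12 bp
  67→69: 2 bp
  69→84: 15 bp
  84→97: 13 bp
  97→106: 9 bp
  106→117: 11 bp
  117→127: 10 bp
  127→141: 14 bp
  141→149: 8 bp
  149→160: 11 bp
  160→174: 14 bp
  174→191: 17 bp
  191→14 (wrap): 197-191+14 = 20 bp

[2,5,8,9,9,10,10,11,11,12,13,14,14,15,17,17,20]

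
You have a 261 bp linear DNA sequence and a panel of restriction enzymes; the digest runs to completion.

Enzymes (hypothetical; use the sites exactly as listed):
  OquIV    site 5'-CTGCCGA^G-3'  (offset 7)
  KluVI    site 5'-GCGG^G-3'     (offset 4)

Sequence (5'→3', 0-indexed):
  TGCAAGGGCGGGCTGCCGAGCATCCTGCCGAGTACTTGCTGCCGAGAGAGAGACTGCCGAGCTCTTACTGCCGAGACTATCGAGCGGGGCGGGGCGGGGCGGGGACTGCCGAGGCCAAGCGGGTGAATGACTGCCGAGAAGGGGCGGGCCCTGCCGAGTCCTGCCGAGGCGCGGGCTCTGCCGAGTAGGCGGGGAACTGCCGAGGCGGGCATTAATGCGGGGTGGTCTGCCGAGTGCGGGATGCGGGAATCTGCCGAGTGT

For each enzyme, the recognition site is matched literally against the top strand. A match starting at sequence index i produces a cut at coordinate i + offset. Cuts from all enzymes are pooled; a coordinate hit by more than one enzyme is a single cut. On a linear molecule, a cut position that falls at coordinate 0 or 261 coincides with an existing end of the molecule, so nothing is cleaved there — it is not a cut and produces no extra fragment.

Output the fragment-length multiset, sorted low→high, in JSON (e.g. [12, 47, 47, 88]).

Per-enzyme occurrences:
  OquIV CTGCCGAG/7: at [12, 24, 38, 53, 67, 105, 130, 150, 160, 177, 196, 226, 250] ⇒ [19, 31, 45, 60, 74, 112, 137, 157, 167, 184, 203, 233, 257]
  KluVI GCGGG/4: at [7, 83, 88, 93, 98, 118, 143, 170, 188, 204, 216, 235, 242] ⇒ [11, 87, 92, 97, 102, 122, 147, 174, 192, 208, 220, 239, 246]

All cut coordinates (distinct, sorted): [11, 19, 31, 45, 60, 74, 87, 92, 97, 102, 112, 122, 137, 147, 157, 167, 174, 184, 192, 203, 208, 220, 233, 239, 246, 257]

Fragment lengths:
  [0,11): 11 bp
  [11,19): 8 bp
  [19,31): 12 bp
  [31,45): 14 bp
  [45,60): 15 bp
  [60,74): 14 bp
  [74,87): 13 bp
  [87,92): 5 bp
  [92,97): 5 bp
  [97,102): 5 bp
  [102,112): 10 bp
  [112,122): 10 bp
  [122,137): 15 bp
  [137,147): 10 bp
  [147,157): 10 bp
  [157,167): 10 bp
  [167,174): 7 bp
  [174,184): 10 bp
  [184,192): 8 bp
  [192,203): 11 bp
  [203,208): 5 bp
  [208,220): 12 bp
  [220,233): 13 bp
  [233,239): 6 bp
  [239,246): 7 bp
  [246,257): 11 bp
  [257,261): 4 bp

[4,5,5,5,5,6,7,7,8,8,10,10,10,10,10,10,11,11,11,12,12,13,13,14,14,15,15]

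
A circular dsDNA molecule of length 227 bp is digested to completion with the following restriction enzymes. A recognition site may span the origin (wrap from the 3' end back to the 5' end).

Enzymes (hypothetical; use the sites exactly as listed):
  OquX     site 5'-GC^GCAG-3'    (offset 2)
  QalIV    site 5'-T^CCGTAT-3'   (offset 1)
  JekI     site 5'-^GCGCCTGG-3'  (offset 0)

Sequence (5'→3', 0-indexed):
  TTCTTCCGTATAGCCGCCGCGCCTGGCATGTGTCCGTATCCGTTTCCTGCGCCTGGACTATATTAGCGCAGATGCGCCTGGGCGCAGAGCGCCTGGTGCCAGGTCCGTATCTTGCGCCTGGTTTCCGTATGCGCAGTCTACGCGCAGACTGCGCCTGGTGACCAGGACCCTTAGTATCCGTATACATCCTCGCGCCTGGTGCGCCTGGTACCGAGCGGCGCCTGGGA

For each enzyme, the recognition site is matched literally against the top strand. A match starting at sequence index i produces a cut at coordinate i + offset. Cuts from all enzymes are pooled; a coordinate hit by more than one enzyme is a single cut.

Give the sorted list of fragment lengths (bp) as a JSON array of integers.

Site scan:
  OquX (GCGCAG, off=2): starts [65, 81, 130, 141] → cuts [67, 83, 132, 143]
  QalIV (TCCGTAT, off=1): starts [4, 32, 103, 123, 176] → cuts [5, 33, 104, 124, 177]
  JekI (GCGCCTGG, off=0): starts [18, 48, 73, 88, 113, 150, 191, 200, 217] → cuts [18, 48, 73, 88, 113, 150, 191, 200, 217]

Pooled cuts: [5, 18, 33, 48, 67, 73, 83, 88, 104, 113, 124, 132, 143, 150, 177, 191, 200, 217]

Fragments:
  5→18: 13 bp
  18→33: 15 bp
  33→48: 15 bp
  48→67: 19 bp
  67→73: 6 bp
  73→83: 10 bp
  83→88: 5 bp
  88→104: 16 bp
  104→113: 9 bp
  113→124: 11 bp
  124→132: 8 bp
  132→143: 11 bp
  143→150: 7 bp
  150→177: 27 bp
  177→191: 14 bp
  191→200: 9 bp
  200→217: 17 bp
  217→5 (wrap): 227-217+5 = 15 bp

[5,6,7,8,9,9,10,11,11,13,14,15,15,15,16,17,19,27]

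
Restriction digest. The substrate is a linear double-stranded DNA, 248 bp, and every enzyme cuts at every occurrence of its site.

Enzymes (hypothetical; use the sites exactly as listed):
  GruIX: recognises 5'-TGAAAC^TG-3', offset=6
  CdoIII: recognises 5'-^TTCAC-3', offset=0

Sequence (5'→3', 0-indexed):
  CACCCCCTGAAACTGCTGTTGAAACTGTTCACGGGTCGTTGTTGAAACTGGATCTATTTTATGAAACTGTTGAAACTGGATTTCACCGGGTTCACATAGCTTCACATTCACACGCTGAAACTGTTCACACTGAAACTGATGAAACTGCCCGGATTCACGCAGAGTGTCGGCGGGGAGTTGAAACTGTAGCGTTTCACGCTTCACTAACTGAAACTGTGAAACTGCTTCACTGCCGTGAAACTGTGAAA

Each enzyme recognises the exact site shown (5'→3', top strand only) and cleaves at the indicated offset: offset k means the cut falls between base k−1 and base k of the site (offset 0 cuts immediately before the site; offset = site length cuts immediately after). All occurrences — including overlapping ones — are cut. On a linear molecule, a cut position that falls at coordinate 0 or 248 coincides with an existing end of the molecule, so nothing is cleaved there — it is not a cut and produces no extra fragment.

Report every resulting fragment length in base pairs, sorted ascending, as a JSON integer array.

Site scan:
  GruIX TGAAACTG/6: at [7, 19, 42, 61, 70, 115, 130, 139, 178, 208, 216, 235] ⇒ [13, 25, 48, 67, 76, 121, 136, 145, 184, 214, 222, 241]
  CdoIII TTCAC/0: at [27, 81, 90, 100, 106, 123, 153, 192, 199, 225] ⇒ [27, 81, 90, 100, 106, 123, 153, 192, 199, 225]

All cut coordinates (distinct, sorted): [13, 25, 27, 48, 67, 76, 81, 90, 100, 106, 121, 123, 136, 145, 153, 184, 192, 199, 214, 222, 225, 241]

Fragments:
  [0,13): 13 bp
  [13,25): 12 bp
  [25,27): 2 bp
  [27,48): 21 bp
  [48,67): 19 bp
  [67,76): 9 bp
  [76,81): 5 bp
  [81,90): 9 bp
  [90,100): 10 bp
  [100,106): 6 bp
  [106,121): 15 bp
  [121,123): 2 bp
  [123,136): 13 bp
  [136,145): 9 bp
  [145,153): 8 bp
  [153,184): 31 bp
  [184,192): 8 bp
  [192,199): 7 bp
  [199,214): 15 bp
  [214,222): 8 bp
  [222,225): 3 bp
  [225,241): 16 bp
  [241,248): 7 bp

[2,2,3,5,6,7,7,8,8,8,9,9,9,10,12,13,13,15,15,16,19,21,31]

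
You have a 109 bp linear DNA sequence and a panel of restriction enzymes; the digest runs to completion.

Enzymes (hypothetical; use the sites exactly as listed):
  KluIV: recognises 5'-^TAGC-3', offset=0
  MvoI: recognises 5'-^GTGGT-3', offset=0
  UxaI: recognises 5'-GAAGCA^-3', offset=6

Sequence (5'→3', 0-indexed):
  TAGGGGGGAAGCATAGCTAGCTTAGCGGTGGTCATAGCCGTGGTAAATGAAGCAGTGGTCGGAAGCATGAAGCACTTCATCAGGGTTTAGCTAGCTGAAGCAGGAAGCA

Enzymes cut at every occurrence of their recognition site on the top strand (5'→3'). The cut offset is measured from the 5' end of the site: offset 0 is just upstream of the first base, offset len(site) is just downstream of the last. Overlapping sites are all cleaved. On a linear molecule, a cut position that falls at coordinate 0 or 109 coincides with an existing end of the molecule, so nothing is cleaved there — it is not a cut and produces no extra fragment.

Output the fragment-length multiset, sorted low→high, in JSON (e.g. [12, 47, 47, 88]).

[4,4,5,5,5,7,7,7,11,13,13,13,15]

Scan for sites:
  KluIV (TAGC, off=0): starts [13, 17, 22, 34, 87, 91] → cuts [13, 17, 22, 34, 87, 91]
  MvoI (GTGGT, off=0): starts [27, 39, 54] → cuts [27, 39, 54]
  UxaI (GAAGCA, off=6): starts [7, 48, 61, 68, 96, 103] → cuts [13, 54, 67, 74, 102] (position 109 is a terminus of the linear molecule — no cut)

Pooled cuts: [13, 17, 22, 27, 34, 39, 54, 67, 74, 87, 91, 102]

Fragment lengths:
  [0,13): 13 bp
  [13,17): 4 bp
  [17,22): 5 bp
  [22,27): 5 bp
  [27,34): 7 bp
  [34,39): 5 bp
  [39,54): 15 bp
  [54,67): 13 bp
  [67,74): 7 bp
  [74,87): 13 bp
  [87,91): 4 bp
  [91,102): 11 bp
  [102,109): 7 bp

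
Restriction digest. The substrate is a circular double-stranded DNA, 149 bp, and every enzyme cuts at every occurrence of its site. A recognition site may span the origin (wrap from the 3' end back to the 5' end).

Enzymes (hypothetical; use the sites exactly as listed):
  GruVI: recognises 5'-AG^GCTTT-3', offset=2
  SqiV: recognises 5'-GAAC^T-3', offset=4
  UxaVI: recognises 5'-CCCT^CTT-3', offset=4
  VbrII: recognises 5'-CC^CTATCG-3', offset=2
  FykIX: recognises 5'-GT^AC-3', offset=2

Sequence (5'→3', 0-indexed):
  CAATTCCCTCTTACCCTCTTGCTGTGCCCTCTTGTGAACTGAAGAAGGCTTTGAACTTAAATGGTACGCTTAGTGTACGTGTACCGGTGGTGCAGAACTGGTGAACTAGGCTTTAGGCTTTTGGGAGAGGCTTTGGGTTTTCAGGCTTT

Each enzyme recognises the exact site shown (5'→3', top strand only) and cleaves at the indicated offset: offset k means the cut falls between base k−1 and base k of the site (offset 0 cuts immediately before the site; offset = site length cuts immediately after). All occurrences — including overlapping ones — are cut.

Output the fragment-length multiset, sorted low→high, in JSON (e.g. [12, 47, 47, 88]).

[3,6,7,8,8,8,9,9,9,11,13,13,14,15,16]

Scan for sites:
  GruVI AGGCTTT/2: at [45, 107, 114, 127, 142] ⇒ [47, 109, 116, 129, 144]
  SqiV GAACT/4: at [35, 52, 94, 102] ⇒ [39, 56, 98, 106]
  UxaVI CCCTCTT/4: at [5, 13, 26] ⇒ [9, 17, 30]
  VbrII (CCCTATCG, off=2): no sites
  FykIX GTAC/2: at [63, 74, 80] ⇒ [65, 76, 82]

All cut coordinates (distinct, sorted): [9, 17, 30, 39, 47, 56, 65, 76, 82, 98, 106, 109, 116, 129, 144]

Fragments:
  9→17: 8 bp
  17→30: 13 bp
  30→39: 9 bp
  39→47: 8 bp
  47→56: 9 bp
  56→65: 9 bp
  65→76: 11 bp
  76→82: 6 bp
  82→98: 16 bp
  98→106: 8 bp
  106→109: 3 bp
  109→116: 7 bp
  116→129: 13 bp
  129→144: 15 bp
  144→9 (wrap): 149-144+9 = 14 bp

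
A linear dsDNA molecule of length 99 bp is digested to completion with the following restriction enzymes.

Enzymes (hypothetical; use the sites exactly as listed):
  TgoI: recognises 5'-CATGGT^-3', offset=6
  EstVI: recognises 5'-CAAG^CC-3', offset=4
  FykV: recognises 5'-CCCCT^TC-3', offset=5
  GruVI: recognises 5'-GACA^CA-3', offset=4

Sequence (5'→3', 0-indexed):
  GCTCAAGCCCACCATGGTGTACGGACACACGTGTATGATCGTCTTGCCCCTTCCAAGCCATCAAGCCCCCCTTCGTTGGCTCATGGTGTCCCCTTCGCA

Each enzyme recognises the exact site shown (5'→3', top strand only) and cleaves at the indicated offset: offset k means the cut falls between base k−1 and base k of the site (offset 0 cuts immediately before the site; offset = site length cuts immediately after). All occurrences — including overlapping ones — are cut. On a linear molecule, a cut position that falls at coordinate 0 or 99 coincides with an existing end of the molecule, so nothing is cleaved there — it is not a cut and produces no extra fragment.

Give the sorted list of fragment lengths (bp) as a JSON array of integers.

Scan for sites:
  TgoI CATGGT/6: at [12, 81] ⇒ [18, 87]
  EstVI CAAGCC/4: at [3, 53, 61] ⇒ [7, 57, 65]
  FykV CCCCTTC/5: at [46, 67, 89] ⇒ [51, 72, 94]
  GruVI GACACA/4: at [23] ⇒ [27]

All cut coordinates (distinct, sorted): [7, 18, 27, 51, 57, 65, 72, 87, 94]

Fragment lengths:
  [0,7): 7 bp
  [7,18): 11 bp
  [18,27): 9 bp
  [27,51): 24 bp
  [51,57): 6 bp
  [57,65): 8 bp
  [65,72): 7 bp
  [72,87): 15 bp
  [87,94): 7 bp
  [94,99): 5 bp

[5,6,7,7,7,8,9,11,15,24]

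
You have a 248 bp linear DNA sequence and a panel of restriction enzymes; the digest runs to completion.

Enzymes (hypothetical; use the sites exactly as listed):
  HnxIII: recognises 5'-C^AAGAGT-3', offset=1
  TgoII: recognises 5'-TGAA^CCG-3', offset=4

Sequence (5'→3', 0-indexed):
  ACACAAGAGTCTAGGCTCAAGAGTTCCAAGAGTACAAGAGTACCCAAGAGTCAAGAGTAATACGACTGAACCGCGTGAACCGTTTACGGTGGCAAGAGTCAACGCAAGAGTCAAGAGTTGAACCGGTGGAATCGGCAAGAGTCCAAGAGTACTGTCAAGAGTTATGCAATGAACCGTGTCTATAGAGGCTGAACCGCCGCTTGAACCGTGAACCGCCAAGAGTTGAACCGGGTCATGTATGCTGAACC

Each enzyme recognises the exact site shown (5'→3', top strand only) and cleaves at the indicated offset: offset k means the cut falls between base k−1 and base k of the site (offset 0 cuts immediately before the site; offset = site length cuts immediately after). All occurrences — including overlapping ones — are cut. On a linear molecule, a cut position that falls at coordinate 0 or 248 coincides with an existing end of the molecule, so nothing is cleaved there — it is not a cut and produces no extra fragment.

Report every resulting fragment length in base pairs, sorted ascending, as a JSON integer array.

[4,5,7,7,7,8,8,9,9,10,10,10,12,12,12,14,14,14,17,18,20,21]

Scan for sites:
  HnxIII (CAAGAGT, off=1): starts [3, 17, 26, 34, 44, 51, 92, 104, 111, 135, 143, 155, 216] → cuts [4, 18, 27, 35, 45, 52, 93, 105, 112, 136, 144, 156, 217]
  TgoII (TGAACCG, off=4): starts [66, 75, 118, 169, 189, 201, 208, 223] → cuts [70, 79, 122, 173, 193, 205, 212, 227]

Pooled cuts: [4, 18, 27, 35, 45, 52, 70, 79, 93, 105, 112, 122, 136, 144, 156, 173, 193, 205, 212, 217, 227]

Fragments:
  [0,4): 4 bp
  [4,18): 14 bp
  [18,27): 9 bp
  [27,35): 8 bp
  [35,45): 10 bp
  [45,52): 7 bp
  [52,70): 18 bp
  [70,79): 9 bp
  [79,93): 14 bp
  [93,105): 12 bp
  [105,112): 7 bp
  [112,122): 10 bp
  [122,136): 14 bp
  [136,144): 8 bp
  [144,156): 12 bp
  [156,173): 17 bp
  [173,193): 20 bp
  [193,205): 12 bp
  [205,212): 7 bp
  [212,217): 5 bp
  [217,227): 10 bp
  [227,248): 21 bp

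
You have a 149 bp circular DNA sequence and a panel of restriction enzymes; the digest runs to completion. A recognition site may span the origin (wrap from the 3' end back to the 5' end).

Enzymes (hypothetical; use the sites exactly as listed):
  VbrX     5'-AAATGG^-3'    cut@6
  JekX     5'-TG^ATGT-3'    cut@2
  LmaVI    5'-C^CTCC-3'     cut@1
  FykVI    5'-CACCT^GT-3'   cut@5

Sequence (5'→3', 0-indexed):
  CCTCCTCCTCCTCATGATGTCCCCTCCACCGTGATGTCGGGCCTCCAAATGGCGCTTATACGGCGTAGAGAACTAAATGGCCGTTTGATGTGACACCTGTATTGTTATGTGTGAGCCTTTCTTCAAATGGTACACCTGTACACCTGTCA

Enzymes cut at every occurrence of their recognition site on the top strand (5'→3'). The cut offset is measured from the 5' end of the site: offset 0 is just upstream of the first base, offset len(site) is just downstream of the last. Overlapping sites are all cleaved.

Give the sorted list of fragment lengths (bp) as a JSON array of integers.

Scan for sites:
  VbrX (AAATGG, off=6): starts [46, 74, 124] → cuts [52, 80, 130]
  JekX (TGATGT, off=2): starts [14, 31, 85] → cuts [16, 33, 87]
  LmaVI (CCTCC, off=1): starts [0, 3, 6, 22, 41] → cuts [1, 4, 7, 23, 42]
  FykVI (CACCTGT, off=5): starts [93, 132, 140] → cuts [98, 137, 145]

All cut coordinates (distinct, sorted): [1, 4, 7, 16, 23, 33, 42, 52, 80, 87, 98, 130, 137, 145]

Fragment lengths:
  1→4: 3 bp
  4→7: 3 bp
  7→16: 9 bp
  16→23: 7 bp
  23→33: 10 bp
  33→42: 9 bp
  42→52: 10 bp
  52→80: 28 bp
  80→87: 7 bp
  87→98: 11 bp
  98→130: 32 bp
  130→137: 7 bp
  137→145: 8 bp
  145→1 (wrap): 149-145+1 = 5 bp

[3,3,5,7,7,7,8,9,9,10,10,11,28,32]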